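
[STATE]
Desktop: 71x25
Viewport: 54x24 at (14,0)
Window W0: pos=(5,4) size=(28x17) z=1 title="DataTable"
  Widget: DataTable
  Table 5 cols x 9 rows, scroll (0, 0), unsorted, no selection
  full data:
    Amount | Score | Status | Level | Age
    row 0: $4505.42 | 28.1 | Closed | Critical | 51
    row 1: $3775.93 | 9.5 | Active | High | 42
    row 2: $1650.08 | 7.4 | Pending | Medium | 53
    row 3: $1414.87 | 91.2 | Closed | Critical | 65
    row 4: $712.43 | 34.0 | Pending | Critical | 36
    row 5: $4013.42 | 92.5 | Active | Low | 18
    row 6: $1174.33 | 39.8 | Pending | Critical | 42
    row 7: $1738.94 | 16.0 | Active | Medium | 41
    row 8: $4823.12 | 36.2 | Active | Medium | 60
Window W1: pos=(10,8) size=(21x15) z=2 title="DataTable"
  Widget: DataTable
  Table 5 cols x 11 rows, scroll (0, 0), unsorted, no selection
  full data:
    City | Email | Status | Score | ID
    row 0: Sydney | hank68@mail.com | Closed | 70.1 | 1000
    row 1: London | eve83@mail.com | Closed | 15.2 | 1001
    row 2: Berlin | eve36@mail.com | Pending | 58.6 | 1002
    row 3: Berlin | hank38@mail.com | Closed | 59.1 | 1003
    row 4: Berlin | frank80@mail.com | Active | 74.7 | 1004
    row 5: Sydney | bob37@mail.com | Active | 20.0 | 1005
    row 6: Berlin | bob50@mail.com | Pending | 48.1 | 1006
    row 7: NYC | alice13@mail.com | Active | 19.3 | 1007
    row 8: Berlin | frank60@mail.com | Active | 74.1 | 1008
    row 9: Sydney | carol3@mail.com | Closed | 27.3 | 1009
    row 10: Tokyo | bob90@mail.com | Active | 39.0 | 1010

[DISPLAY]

                                                      
                                                      
                                                      
                                                      
━━━━━━━━━━━━━━━━━━┓                                   
le                ┃                                   
──────────────────┨                                   
│Score│Status │Lev┃                                   
━━━━━━━━━━━━━━━━┓─┃                                   
taTable         ┃i┃                                   
────────────────┨g┃                                   
y  │Email       ┃d┃                                   
───┼────────────┃i┃                                   
ney│hank68@mail.┃i┃                                   
don│eve83@mail.c┃w┃                                   
lin│eve36@mail.c┃i┃                                   
lin│hank38@mail.┃d┃                                   
lin│frank80@mail┃d┃                                   
ney│bob37@mail.c┃ ┃                                   
lin│bob50@mail.c┃ ┃                                   
   │alice13@mail┃━┛                                   
lin│frank60@mail┃                                     
━━━━━━━━━━━━━━━━┛                                     
                                                      


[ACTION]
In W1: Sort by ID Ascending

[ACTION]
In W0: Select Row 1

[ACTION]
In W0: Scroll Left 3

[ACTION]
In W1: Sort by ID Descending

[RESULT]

                                                      
                                                      
                                                      
                                                      
━━━━━━━━━━━━━━━━━━┓                                   
le                ┃                                   
──────────────────┨                                   
│Score│Status │Lev┃                                   
━━━━━━━━━━━━━━━━┓─┃                                   
taTable         ┃i┃                                   
────────────────┨g┃                                   
y  │Email       ┃d┃                                   
───┼────────────┃i┃                                   
yo │bob90@mail.c┃i┃                                   
ney│carol3@mail.┃w┃                                   
lin│frank60@mail┃i┃                                   
   │alice13@mail┃d┃                                   
lin│bob50@mail.c┃d┃                                   
ney│bob37@mail.c┃ ┃                                   
lin│frank80@mail┃ ┃                                   
lin│hank38@mail.┃━┛                                   
lin│eve36@mail.c┃                                     
━━━━━━━━━━━━━━━━┛                                     
                                                      


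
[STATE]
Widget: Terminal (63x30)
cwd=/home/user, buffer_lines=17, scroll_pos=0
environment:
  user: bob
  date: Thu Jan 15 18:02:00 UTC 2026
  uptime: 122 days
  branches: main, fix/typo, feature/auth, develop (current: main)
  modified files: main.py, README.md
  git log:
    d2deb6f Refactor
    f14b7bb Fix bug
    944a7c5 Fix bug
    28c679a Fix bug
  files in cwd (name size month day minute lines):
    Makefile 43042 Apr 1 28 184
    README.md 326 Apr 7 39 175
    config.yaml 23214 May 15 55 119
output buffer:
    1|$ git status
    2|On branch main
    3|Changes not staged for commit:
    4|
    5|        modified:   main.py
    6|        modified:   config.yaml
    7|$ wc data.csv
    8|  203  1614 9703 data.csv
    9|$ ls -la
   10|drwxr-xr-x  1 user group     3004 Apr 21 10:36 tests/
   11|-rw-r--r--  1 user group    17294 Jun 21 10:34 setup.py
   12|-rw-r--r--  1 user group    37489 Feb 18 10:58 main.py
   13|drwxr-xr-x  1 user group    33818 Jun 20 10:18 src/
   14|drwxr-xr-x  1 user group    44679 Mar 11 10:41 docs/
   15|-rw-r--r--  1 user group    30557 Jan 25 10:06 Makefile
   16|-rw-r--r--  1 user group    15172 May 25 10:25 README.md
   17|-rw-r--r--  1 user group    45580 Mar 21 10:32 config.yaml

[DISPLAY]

$ git status                                                   
On branch main                                                 
Changes not staged for commit:                                 
                                                               
        modified:   main.py                                    
        modified:   config.yaml                                
$ wc data.csv                                                  
  203  1614 9703 data.csv                                      
$ ls -la                                                       
drwxr-xr-x  1 user group     3004 Apr 21 10:36 tests/          
-rw-r--r--  1 user group    17294 Jun 21 10:34 setup.py        
-rw-r--r--  1 user group    37489 Feb 18 10:58 main.py         
drwxr-xr-x  1 user group    33818 Jun 20 10:18 src/            
drwxr-xr-x  1 user group    44679 Mar 11 10:41 docs/           
-rw-r--r--  1 user group    30557 Jan 25 10:06 Makefile        
-rw-r--r--  1 user group    15172 May 25 10:25 README.md       
-rw-r--r--  1 user group    45580 Mar 21 10:32 config.yaml     
$ █                                                            
                                                               
                                                               
                                                               
                                                               
                                                               
                                                               
                                                               
                                                               
                                                               
                                                               
                                                               
                                                               


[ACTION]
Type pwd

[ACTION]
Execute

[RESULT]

$ git status                                                   
On branch main                                                 
Changes not staged for commit:                                 
                                                               
        modified:   main.py                                    
        modified:   config.yaml                                
$ wc data.csv                                                  
  203  1614 9703 data.csv                                      
$ ls -la                                                       
drwxr-xr-x  1 user group     3004 Apr 21 10:36 tests/          
-rw-r--r--  1 user group    17294 Jun 21 10:34 setup.py        
-rw-r--r--  1 user group    37489 Feb 18 10:58 main.py         
drwxr-xr-x  1 user group    33818 Jun 20 10:18 src/            
drwxr-xr-x  1 user group    44679 Mar 11 10:41 docs/           
-rw-r--r--  1 user group    30557 Jan 25 10:06 Makefile        
-rw-r--r--  1 user group    15172 May 25 10:25 README.md       
-rw-r--r--  1 user group    45580 Mar 21 10:32 config.yaml     
$ pwd                                                          
/home/user                                                     
$ █                                                            
                                                               
                                                               
                                                               
                                                               
                                                               
                                                               
                                                               
                                                               
                                                               
                                                               


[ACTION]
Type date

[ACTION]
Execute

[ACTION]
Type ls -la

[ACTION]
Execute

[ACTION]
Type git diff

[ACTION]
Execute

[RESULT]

                                                               
        modified:   main.py                                    
        modified:   config.yaml                                
$ wc data.csv                                                  
  203  1614 9703 data.csv                                      
$ ls -la                                                       
drwxr-xr-x  1 user group     3004 Apr 21 10:36 tests/          
-rw-r--r--  1 user group    17294 Jun 21 10:34 setup.py        
-rw-r--r--  1 user group    37489 Feb 18 10:58 main.py         
drwxr-xr-x  1 user group    33818 Jun 20 10:18 src/            
drwxr-xr-x  1 user group    44679 Mar 11 10:41 docs/           
-rw-r--r--  1 user group    30557 Jan 25 10:06 Makefile        
-rw-r--r--  1 user group    15172 May 25 10:25 README.md       
-rw-r--r--  1 user group    45580 Mar 21 10:32 config.yaml     
$ pwd                                                          
/home/user                                                     
$ date                                                         
Thu Jan 15 18:02:00 UTC 2026                                   
$ ls -la                                                       
-rw-r--r--  1 bob group    43042 Apr  1 10:28 Makefile         
-rw-r--r--  1 bob group      326 Apr  7 10:39 README.md        
-rw-r--r--  1 bob group    23214 May 15 10:55 config.yaml      
$ git diff                                                     
diff --git a/main.py b/main.py                                 
--- a/main.py                                                  
+++ b/main.py                                                  
@@ -1,3 +1,4 @@                                                
+# updated                                                     
 import sys                                                    
$ █                                                            


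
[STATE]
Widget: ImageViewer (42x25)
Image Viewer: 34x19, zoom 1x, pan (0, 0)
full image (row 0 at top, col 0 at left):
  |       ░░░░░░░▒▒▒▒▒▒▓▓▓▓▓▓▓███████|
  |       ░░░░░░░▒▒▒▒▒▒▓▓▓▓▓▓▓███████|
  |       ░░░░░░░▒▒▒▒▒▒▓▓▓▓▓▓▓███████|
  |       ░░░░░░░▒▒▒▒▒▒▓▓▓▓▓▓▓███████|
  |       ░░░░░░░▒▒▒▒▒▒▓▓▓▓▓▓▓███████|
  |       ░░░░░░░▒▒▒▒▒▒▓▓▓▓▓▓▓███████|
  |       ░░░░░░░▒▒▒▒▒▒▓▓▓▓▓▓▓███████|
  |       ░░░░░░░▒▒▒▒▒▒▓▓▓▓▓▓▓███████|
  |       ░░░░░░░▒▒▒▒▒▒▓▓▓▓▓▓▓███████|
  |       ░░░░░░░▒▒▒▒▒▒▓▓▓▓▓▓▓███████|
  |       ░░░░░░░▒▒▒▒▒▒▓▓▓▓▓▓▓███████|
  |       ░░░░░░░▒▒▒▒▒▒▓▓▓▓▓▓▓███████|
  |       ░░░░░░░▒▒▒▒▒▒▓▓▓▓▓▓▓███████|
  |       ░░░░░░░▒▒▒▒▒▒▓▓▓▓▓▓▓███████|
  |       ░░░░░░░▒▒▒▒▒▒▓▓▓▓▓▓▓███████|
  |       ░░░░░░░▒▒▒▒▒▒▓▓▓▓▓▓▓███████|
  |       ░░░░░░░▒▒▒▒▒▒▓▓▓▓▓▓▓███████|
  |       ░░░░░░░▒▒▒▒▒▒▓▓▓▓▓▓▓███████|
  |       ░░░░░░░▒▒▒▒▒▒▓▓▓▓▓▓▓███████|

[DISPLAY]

       ░░░░░░░▒▒▒▒▒▒▓▓▓▓▓▓▓███████        
       ░░░░░░░▒▒▒▒▒▒▓▓▓▓▓▓▓███████        
       ░░░░░░░▒▒▒▒▒▒▓▓▓▓▓▓▓███████        
       ░░░░░░░▒▒▒▒▒▒▓▓▓▓▓▓▓███████        
       ░░░░░░░▒▒▒▒▒▒▓▓▓▓▓▓▓███████        
       ░░░░░░░▒▒▒▒▒▒▓▓▓▓▓▓▓███████        
       ░░░░░░░▒▒▒▒▒▒▓▓▓▓▓▓▓███████        
       ░░░░░░░▒▒▒▒▒▒▓▓▓▓▓▓▓███████        
       ░░░░░░░▒▒▒▒▒▒▓▓▓▓▓▓▓███████        
       ░░░░░░░▒▒▒▒▒▒▓▓▓▓▓▓▓███████        
       ░░░░░░░▒▒▒▒▒▒▓▓▓▓▓▓▓███████        
       ░░░░░░░▒▒▒▒▒▒▓▓▓▓▓▓▓███████        
       ░░░░░░░▒▒▒▒▒▒▓▓▓▓▓▓▓███████        
       ░░░░░░░▒▒▒▒▒▒▓▓▓▓▓▓▓███████        
       ░░░░░░░▒▒▒▒▒▒▓▓▓▓▓▓▓███████        
       ░░░░░░░▒▒▒▒▒▒▓▓▓▓▓▓▓███████        
       ░░░░░░░▒▒▒▒▒▒▓▓▓▓▓▓▓███████        
       ░░░░░░░▒▒▒▒▒▒▓▓▓▓▓▓▓███████        
       ░░░░░░░▒▒▒▒▒▒▓▓▓▓▓▓▓███████        
                                          
                                          
                                          
                                          
                                          
                                          


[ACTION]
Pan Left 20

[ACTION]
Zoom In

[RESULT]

              ░░░░░░░░░░░░░░▒▒▒▒▒▒▒▒▒▒▒▒▓▓
              ░░░░░░░░░░░░░░▒▒▒▒▒▒▒▒▒▒▒▒▓▓
              ░░░░░░░░░░░░░░▒▒▒▒▒▒▒▒▒▒▒▒▓▓
              ░░░░░░░░░░░░░░▒▒▒▒▒▒▒▒▒▒▒▒▓▓
              ░░░░░░░░░░░░░░▒▒▒▒▒▒▒▒▒▒▒▒▓▓
              ░░░░░░░░░░░░░░▒▒▒▒▒▒▒▒▒▒▒▒▓▓
              ░░░░░░░░░░░░░░▒▒▒▒▒▒▒▒▒▒▒▒▓▓
              ░░░░░░░░░░░░░░▒▒▒▒▒▒▒▒▒▒▒▒▓▓
              ░░░░░░░░░░░░░░▒▒▒▒▒▒▒▒▒▒▒▒▓▓
              ░░░░░░░░░░░░░░▒▒▒▒▒▒▒▒▒▒▒▒▓▓
              ░░░░░░░░░░░░░░▒▒▒▒▒▒▒▒▒▒▒▒▓▓
              ░░░░░░░░░░░░░░▒▒▒▒▒▒▒▒▒▒▒▒▓▓
              ░░░░░░░░░░░░░░▒▒▒▒▒▒▒▒▒▒▒▒▓▓
              ░░░░░░░░░░░░░░▒▒▒▒▒▒▒▒▒▒▒▒▓▓
              ░░░░░░░░░░░░░░▒▒▒▒▒▒▒▒▒▒▒▒▓▓
              ░░░░░░░░░░░░░░▒▒▒▒▒▒▒▒▒▒▒▒▓▓
              ░░░░░░░░░░░░░░▒▒▒▒▒▒▒▒▒▒▒▒▓▓
              ░░░░░░░░░░░░░░▒▒▒▒▒▒▒▒▒▒▒▒▓▓
              ░░░░░░░░░░░░░░▒▒▒▒▒▒▒▒▒▒▒▒▓▓
              ░░░░░░░░░░░░░░▒▒▒▒▒▒▒▒▒▒▒▒▓▓
              ░░░░░░░░░░░░░░▒▒▒▒▒▒▒▒▒▒▒▒▓▓
              ░░░░░░░░░░░░░░▒▒▒▒▒▒▒▒▒▒▒▒▓▓
              ░░░░░░░░░░░░░░▒▒▒▒▒▒▒▒▒▒▒▒▓▓
              ░░░░░░░░░░░░░░▒▒▒▒▒▒▒▒▒▒▒▒▓▓
              ░░░░░░░░░░░░░░▒▒▒▒▒▒▒▒▒▒▒▒▓▓


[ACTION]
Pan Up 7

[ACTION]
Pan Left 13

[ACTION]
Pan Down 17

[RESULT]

              ░░░░░░░░░░░░░░▒▒▒▒▒▒▒▒▒▒▒▒▓▓
              ░░░░░░░░░░░░░░▒▒▒▒▒▒▒▒▒▒▒▒▓▓
              ░░░░░░░░░░░░░░▒▒▒▒▒▒▒▒▒▒▒▒▓▓
              ░░░░░░░░░░░░░░▒▒▒▒▒▒▒▒▒▒▒▒▓▓
              ░░░░░░░░░░░░░░▒▒▒▒▒▒▒▒▒▒▒▒▓▓
              ░░░░░░░░░░░░░░▒▒▒▒▒▒▒▒▒▒▒▒▓▓
              ░░░░░░░░░░░░░░▒▒▒▒▒▒▒▒▒▒▒▒▓▓
              ░░░░░░░░░░░░░░▒▒▒▒▒▒▒▒▒▒▒▒▓▓
              ░░░░░░░░░░░░░░▒▒▒▒▒▒▒▒▒▒▒▒▓▓
              ░░░░░░░░░░░░░░▒▒▒▒▒▒▒▒▒▒▒▒▓▓
              ░░░░░░░░░░░░░░▒▒▒▒▒▒▒▒▒▒▒▒▓▓
              ░░░░░░░░░░░░░░▒▒▒▒▒▒▒▒▒▒▒▒▓▓
              ░░░░░░░░░░░░░░▒▒▒▒▒▒▒▒▒▒▒▒▓▓
              ░░░░░░░░░░░░░░▒▒▒▒▒▒▒▒▒▒▒▒▓▓
              ░░░░░░░░░░░░░░▒▒▒▒▒▒▒▒▒▒▒▒▓▓
              ░░░░░░░░░░░░░░▒▒▒▒▒▒▒▒▒▒▒▒▓▓
              ░░░░░░░░░░░░░░▒▒▒▒▒▒▒▒▒▒▒▒▓▓
              ░░░░░░░░░░░░░░▒▒▒▒▒▒▒▒▒▒▒▒▓▓
              ░░░░░░░░░░░░░░▒▒▒▒▒▒▒▒▒▒▒▒▓▓
              ░░░░░░░░░░░░░░▒▒▒▒▒▒▒▒▒▒▒▒▓▓
              ░░░░░░░░░░░░░░▒▒▒▒▒▒▒▒▒▒▒▒▓▓
                                          
                                          
                                          
                                          


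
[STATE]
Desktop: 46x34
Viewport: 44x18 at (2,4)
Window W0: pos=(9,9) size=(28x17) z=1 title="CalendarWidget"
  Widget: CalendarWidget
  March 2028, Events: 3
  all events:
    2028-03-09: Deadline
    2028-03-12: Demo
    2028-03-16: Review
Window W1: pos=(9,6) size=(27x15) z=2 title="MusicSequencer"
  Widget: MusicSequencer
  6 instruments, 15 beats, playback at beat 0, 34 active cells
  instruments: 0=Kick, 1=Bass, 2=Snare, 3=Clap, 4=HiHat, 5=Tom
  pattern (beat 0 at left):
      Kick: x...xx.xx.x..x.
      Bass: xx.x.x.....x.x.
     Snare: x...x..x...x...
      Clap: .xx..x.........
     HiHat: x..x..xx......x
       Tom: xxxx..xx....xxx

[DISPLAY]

                                            
                                            
       ┏━━━━━━━━━━━━━━━━━━━━━━━━━┓          
       ┃ MusicSequencer          ┃          
       ┠─────────────────────────┨          
       ┃      ▼12345678901234    ┃┓         
       ┃  Kick█···██·██·█··█·    ┃┃         
       ┃  Bass██·█·█·····█·█·    ┃┨         
       ┃ Snare█···█··█···█···    ┃┃         
       ┃  Clap·██··█·········    ┃┃         
       ┃ HiHat█··█··██······█    ┃┃         
       ┃   Tom████··██····███    ┃┃         
       ┃                         ┃┃         
       ┃                         ┃┃         
       ┃                         ┃┃         
       ┃                         ┃┃         
       ┗━━━━━━━━━━━━━━━━━━━━━━━━━┛┃         
       ┃                          ┃         


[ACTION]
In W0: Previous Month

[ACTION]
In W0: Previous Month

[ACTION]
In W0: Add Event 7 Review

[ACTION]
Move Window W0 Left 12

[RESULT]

                                            
                                            
       ┏━━━━━━━━━━━━━━━━━━━━━━━━━┓          
       ┃ MusicSequencer          ┃          
       ┠─────────────────────────┨          
━━━━━━━┃      ▼12345678901234    ┃          
Calenda┃  Kick█···██·██·█··█·    ┃          
───────┃  Bass██·█·█·····█·█·    ┃          
      J┃ Snare█···█··█···█···    ┃          
o Tu We┃  Clap·██··█·········    ┃          
       ┃ HiHat█··█··██······█    ┃          
3  4  5┃   Tom████··██····███    ┃          
0 11 12┃                         ┃          
7 18 19┃                         ┃          
4 25 26┃                         ┃          
1      ┃                         ┃          
       ┗━━━━━━━━━━━━━━━━━━━━━━━━━┛          
                         ┃                  


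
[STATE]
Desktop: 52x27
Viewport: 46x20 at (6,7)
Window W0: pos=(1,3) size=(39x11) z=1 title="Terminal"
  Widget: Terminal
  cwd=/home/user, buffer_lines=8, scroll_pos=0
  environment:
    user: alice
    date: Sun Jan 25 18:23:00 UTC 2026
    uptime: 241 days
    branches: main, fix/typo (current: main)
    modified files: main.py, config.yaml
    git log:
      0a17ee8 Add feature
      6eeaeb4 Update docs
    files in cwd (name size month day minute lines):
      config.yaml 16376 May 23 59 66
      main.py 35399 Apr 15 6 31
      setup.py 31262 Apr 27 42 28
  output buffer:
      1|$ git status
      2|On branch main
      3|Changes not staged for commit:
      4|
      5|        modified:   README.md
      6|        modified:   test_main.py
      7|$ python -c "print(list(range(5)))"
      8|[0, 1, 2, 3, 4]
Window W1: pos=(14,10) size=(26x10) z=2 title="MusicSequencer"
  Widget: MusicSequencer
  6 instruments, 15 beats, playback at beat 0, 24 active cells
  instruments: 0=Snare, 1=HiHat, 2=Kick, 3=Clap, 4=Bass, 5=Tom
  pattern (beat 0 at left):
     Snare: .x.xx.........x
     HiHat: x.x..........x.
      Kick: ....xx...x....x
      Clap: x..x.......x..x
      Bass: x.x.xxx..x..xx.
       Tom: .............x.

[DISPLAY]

ranch main                       ┃            
ges not staged for commit:       ┃            
                                 ┃            
    modi┏━━━━━━━━━━━━━━━━━━━━━━━━┓            
    modi┃ MusicSequencer         ┃            
thon -c ┠────────────────────────┨            
━━━━━━━━┃      ▼12345678901234   ┃            
        ┃ Snare·█·██·········█   ┃            
        ┃ HiHat█·█··········█·   ┃            
        ┃  Kick····██···█····█   ┃            
        ┃  Clap█··█·······█··█   ┃            
        ┃  Bass█·█·███··█··██·   ┃            
        ┗━━━━━━━━━━━━━━━━━━━━━━━━┛            
                                              
                                              
                                              
                                              
                                              
                                              
                                              


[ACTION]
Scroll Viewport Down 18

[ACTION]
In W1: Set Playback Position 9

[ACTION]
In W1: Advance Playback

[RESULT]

ranch main                       ┃            
ges not staged for commit:       ┃            
                                 ┃            
    modi┏━━━━━━━━━━━━━━━━━━━━━━━━┓            
    modi┃ MusicSequencer         ┃            
thon -c ┠────────────────────────┨            
━━━━━━━━┃      0123456789▼1234   ┃            
        ┃ Snare·█·██·········█   ┃            
        ┃ HiHat█·█··········█·   ┃            
        ┃  Kick····██···█····█   ┃            
        ┃  Clap█··█·······█··█   ┃            
        ┃  Bass█·█·███··█··██·   ┃            
        ┗━━━━━━━━━━━━━━━━━━━━━━━━┛            
                                              
                                              
                                              
                                              
                                              
                                              
                                              


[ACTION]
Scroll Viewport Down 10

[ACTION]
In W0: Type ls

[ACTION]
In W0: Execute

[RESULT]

    modified:   test_main.py     ┃            
thon -c "print(list(range(5)))"  ┃            
1, 2, 3, 4]                      ┃            
        ┏━━━━━━━━━━━━━━━━━━━━━━━━┓            
ig.yaml ┃ MusicSequencer         ┃            
        ┠────────────────────────┨            
━━━━━━━━┃      0123456789▼1234   ┃            
        ┃ Snare·█·██·········█   ┃            
        ┃ HiHat█·█··········█·   ┃            
        ┃  Kick····██···█····█   ┃            
        ┃  Clap█··█·······█··█   ┃            
        ┃  Bass█·█·███··█··██·   ┃            
        ┗━━━━━━━━━━━━━━━━━━━━━━━━┛            
                                              
                                              
                                              
                                              
                                              
                                              
                                              


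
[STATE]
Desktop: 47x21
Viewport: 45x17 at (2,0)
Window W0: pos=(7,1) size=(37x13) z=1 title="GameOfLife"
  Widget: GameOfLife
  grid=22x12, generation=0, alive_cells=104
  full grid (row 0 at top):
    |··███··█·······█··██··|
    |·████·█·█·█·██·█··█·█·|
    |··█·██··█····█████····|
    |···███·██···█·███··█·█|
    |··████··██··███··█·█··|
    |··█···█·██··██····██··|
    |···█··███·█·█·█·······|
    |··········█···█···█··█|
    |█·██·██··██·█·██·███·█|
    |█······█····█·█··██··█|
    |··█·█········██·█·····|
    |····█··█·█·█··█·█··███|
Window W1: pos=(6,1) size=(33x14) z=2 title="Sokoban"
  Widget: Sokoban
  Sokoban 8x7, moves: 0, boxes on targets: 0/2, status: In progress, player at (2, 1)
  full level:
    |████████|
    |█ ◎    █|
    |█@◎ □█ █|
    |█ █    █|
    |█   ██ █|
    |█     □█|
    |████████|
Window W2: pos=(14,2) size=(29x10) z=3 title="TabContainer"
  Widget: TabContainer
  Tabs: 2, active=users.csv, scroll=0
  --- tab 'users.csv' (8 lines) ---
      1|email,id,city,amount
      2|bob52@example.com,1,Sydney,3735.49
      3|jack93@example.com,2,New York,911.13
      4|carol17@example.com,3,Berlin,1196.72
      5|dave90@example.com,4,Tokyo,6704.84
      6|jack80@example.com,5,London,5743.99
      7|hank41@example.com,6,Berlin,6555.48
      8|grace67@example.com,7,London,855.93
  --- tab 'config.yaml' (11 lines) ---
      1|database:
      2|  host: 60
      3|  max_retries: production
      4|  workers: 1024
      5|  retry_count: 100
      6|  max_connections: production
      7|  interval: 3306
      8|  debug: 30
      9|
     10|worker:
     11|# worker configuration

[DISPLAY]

                                             
    ┏━━━━━━━━━━━━━━━━━━━━━━━━━━━━━━━┓━━━━┓   
    ┃ Sokoba┏━━━━━━━━━━━━━━━━━━━━━━━━━━━┓┃   
    ┠───────┃ TabContainer              ┃┨   
    ┃███████┠───────────────────────────┨┃   
    ┃█ ◎    ┃[users.csv]│ config.yaml   ┃┃   
    ┃█@◎ □█ ┃───────────────────────────┃┃   
    ┃█ █    ┃email,id,city,amount       ┃┃   
    ┃█   ██ ┃bob52@example.com,1,Sydney,┃┃   
    ┃█     □┃jack93@example.com,2,New Yo┃┃   
    ┃███████┃carol17@example.com,3,Berli┃┃   
    ┃Moves: ┗━━━━━━━━━━━━━━━━━━━━━━━━━━━┛┃   
    ┃                               ┃    ┃   
    ┃                               ┃━━━━┛   
    ┗━━━━━━━━━━━━━━━━━━━━━━━━━━━━━━━┛        
                                             
                                             


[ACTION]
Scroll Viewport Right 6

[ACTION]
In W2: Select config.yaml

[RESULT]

                                             
    ┏━━━━━━━━━━━━━━━━━━━━━━━━━━━━━━━┓━━━━┓   
    ┃ Sokoba┏━━━━━━━━━━━━━━━━━━━━━━━━━━━┓┃   
    ┠───────┃ TabContainer              ┃┨   
    ┃███████┠───────────────────────────┨┃   
    ┃█ ◎    ┃ users.csv │[config.yaml]  ┃┃   
    ┃█@◎ □█ ┃───────────────────────────┃┃   
    ┃█ █    ┃database:                  ┃┃   
    ┃█   ██ ┃  host: 60                 ┃┃   
    ┃█     □┃  max_retries: production  ┃┃   
    ┃███████┃  workers: 1024            ┃┃   
    ┃Moves: ┗━━━━━━━━━━━━━━━━━━━━━━━━━━━┛┃   
    ┃                               ┃    ┃   
    ┃                               ┃━━━━┛   
    ┗━━━━━━━━━━━━━━━━━━━━━━━━━━━━━━━┛        
                                             
                                             


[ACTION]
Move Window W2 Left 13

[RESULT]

                                             
    ┏━━━━━━━━━━━━━━━━━━━━━━━━━━━━━━━┓━━━━┓   
━━━━━━━━━━━━━━━━━━━━━━━━━━━┓        ┃    ┃   
 TabContainer              ┃────────┨────┨   
───────────────────────────┨        ┃    ┃   
 users.csv │[config.yaml]  ┃        ┃    ┃   
───────────────────────────┃        ┃    ┃   
database:                  ┃        ┃    ┃   
  host: 60                 ┃        ┃    ┃   
  max_retries: production  ┃        ┃    ┃   
  workers: 1024            ┃        ┃    ┃   
━━━━━━━━━━━━━━━━━━━━━━━━━━━┛        ┃    ┃   
    ┃                               ┃    ┃   
    ┃                               ┃━━━━┛   
    ┗━━━━━━━━━━━━━━━━━━━━━━━━━━━━━━━┛        
                                             
                                             


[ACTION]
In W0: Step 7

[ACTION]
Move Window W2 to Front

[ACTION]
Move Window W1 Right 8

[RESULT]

                                             
     ┏━━━━━━┏━━━━━━━━━━━━━━━━━━━━━━━━━━━━━━━┓
━━━━━━━━━━━━━━━━━━━━━━━━━━━┓                ┃
 TabContainer              ┃────────────────┨
───────────────────────────┨                ┃
 users.csv │[config.yaml]  ┃                ┃
───────────────────────────┃                ┃
database:                  ┃                ┃
  host: 60                 ┃                ┃
  max_retries: production  ┃                ┃
  workers: 1024            ┃                ┃
━━━━━━━━━━━━━━━━━━━━━━━━━━━┛                ┃
     ┃██····┃                               ┃
     ┗━━━━━━┃                               ┃
            ┗━━━━━━━━━━━━━━━━━━━━━━━━━━━━━━━┛
                                             
                                             


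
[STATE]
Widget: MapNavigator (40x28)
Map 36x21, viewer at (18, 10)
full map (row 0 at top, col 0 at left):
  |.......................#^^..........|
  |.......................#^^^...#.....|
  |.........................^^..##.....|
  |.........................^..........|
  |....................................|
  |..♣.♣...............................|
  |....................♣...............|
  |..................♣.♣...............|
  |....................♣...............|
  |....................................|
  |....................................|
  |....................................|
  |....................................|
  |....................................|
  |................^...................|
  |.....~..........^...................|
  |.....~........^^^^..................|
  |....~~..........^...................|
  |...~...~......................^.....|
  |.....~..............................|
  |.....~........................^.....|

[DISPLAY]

                                        
                                        
                                        
                                        
  .......................#^^..........  
  .......................#^^^...#.....  
  .........................^^..##.....  
  .........................^..........  
  ....................................  
  ..♣.♣...............................  
  ....................♣...............  
  ..................♣.♣...............  
  ....................♣...............  
  ....................................  
  ..................@.................  
  ....................................  
  ....................................  
  ....................................  
  ................^...................  
  .....~..........^...................  
  .....~........^^^^..................  
  ....~~..........^...................  
  ...~...~......................^.....  
  .....~..............................  
  .....~........................^.....  
                                        
                                        
                                        


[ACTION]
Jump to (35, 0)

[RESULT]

                                        
                                        
                                        
                                        
                                        
                                        
                                        
                                        
                                        
                                        
                                        
                                        
                                        
                                        
........#^^.........@                   
........#^^^...#.....                   
..........^^..##.....                   
..........^..........                   
.....................                   
.....................                   
.....♣...............                   
...♣.♣...............                   
.....♣...............                   
.....................                   
.....................                   
.....................                   
.....................                   
.....................                   


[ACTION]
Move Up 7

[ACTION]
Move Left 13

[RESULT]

                                        
                                        
                                        
                                        
                                        
                                        
                                        
                                        
                                        
                                        
                                        
                                        
                                        
                                        
....................@#^^..........      
.....................#^^^...#.....      
.......................^^..##.....      
.......................^..........      
..................................      
♣.♣...............................      
..................♣...............      
................♣.♣...............      
..................♣...............      
..................................      
..................................      
..................................      
..................................      
..................................      
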